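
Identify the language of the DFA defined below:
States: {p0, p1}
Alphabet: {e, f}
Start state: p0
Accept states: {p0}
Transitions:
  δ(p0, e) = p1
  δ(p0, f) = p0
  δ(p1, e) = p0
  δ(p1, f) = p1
Testing a few strings:
  'ffe' → reject
  'f' → accept
  'e' → reject
  'efe' → accept
State roles: p0=even number of e's so far; p1=odd number of e's so far
All strings over {e,f} with an even number of e's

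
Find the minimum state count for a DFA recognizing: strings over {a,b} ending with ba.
By Myhill–Nerode, count the distinguishable equivalence classes: 3 classes — one per longest suffix of the input that is a prefix of 'ba' (lengths 0 through 2); only the length-2 class is accepting.
3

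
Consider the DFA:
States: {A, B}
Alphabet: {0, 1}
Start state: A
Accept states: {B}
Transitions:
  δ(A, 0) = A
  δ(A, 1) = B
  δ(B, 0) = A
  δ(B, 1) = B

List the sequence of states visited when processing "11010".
read '1': A → B
  read '1': B → B
  read '0': B → A
  read '1': A → B
  read '0': B → A
A -> B -> B -> A -> B -> A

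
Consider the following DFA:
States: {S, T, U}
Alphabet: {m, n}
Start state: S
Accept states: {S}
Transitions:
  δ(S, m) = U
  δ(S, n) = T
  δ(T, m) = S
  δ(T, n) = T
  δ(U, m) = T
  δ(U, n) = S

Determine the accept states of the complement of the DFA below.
Complement accept states = All states \ Original accept states
= {S, T, U} \ {S}
{T, U}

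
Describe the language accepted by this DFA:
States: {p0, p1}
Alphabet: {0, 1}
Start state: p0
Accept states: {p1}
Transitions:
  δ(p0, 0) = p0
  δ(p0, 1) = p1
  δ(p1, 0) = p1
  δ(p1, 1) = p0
Testing a few strings:
  '0' → reject
  '11' → reject
  '001' → accept
  '000' → reject
State roles: p0=even number of 1's so far; p1=odd number of 1's so far
All binary strings with an odd number of 1's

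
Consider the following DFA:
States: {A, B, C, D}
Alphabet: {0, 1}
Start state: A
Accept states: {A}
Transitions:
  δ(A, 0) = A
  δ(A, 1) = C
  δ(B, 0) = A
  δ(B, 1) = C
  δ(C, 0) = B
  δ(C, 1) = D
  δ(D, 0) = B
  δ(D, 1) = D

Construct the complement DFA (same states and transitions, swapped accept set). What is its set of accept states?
Complement accept states = All states \ Original accept states
= {A, B, C, D} \ {A}
{B, C, D}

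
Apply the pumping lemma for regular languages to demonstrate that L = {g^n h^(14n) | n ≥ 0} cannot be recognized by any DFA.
Assume L is regular with pumping length p. Idea: pumping the g-block breaks the 1:14 ratio.
Choose s = g^p h^(14p) (length 15p ≥ p). By the pumping lemma, s = xyz with |xy| ≤ p, |y| > 0, so y = g^k with k ≥ 1. Then xy²z = g^(p+k) h^(14p). For this to be in L we would need 14p = 14(p+k), i.e. 14k = 0, contradicting k ≥ 1. So xy²z ∉ L.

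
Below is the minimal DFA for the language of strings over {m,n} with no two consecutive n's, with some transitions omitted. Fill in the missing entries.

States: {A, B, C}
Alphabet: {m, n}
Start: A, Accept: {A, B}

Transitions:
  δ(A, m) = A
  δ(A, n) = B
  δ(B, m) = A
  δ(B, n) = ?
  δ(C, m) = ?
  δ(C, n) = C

From the language and accept set, identify what each state tracks — A: last symbol not n (ok); B: last symbol n (ok); C: saw nn (dead).
Each missing δ(q, a) is the state matching the new tracked value after reading a.
δ(B, n) = C; δ(C, m) = C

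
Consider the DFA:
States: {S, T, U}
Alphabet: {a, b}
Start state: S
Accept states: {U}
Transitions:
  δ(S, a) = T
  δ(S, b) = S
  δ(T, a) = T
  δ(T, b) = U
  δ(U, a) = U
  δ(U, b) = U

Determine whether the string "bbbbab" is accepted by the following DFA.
Processing string "bbbbab":
  S --b--> S
  S --b--> S
  S --b--> S
  S --b--> S
  S --a--> T
  T --b--> U
Final state: U
Accept states: {U}
Yes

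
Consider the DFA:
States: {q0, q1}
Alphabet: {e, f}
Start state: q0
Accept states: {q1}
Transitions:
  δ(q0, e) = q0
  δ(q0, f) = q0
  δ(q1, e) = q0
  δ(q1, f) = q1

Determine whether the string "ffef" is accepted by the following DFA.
Processing string "ffef":
  q0 --f--> q0
  q0 --f--> q0
  q0 --e--> q0
  q0 --f--> q0
Final state: q0
Accept states: {q1}
No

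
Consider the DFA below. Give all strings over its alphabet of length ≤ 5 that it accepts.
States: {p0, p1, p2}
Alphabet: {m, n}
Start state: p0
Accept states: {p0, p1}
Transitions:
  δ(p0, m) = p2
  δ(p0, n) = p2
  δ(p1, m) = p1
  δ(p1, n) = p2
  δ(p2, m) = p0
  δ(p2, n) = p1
ε, mm, mn, nm, nn, mnm, nnm, mmmm, mmmn, mmnm, mmnn, mnmm, mnnm, mnnn, nmmm, nmmn, nmnm, nmnn, nnmm, nnnm, nnnn, mmmnm, mmnnm, mnmmm, mnmnm, mnmnn, mnnnm, nmmnm, nmnnm, nnmmm, nnmnm, nnmnn, nnnnm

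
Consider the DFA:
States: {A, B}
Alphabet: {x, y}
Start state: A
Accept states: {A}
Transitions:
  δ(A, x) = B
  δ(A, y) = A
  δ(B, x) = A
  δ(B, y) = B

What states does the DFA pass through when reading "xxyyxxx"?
read 'x': A → B
  read 'x': B → A
  read 'y': A → A
  read 'y': A → A
  read 'x': A → B
  read 'x': B → A
  read 'x': A → B
A -> B -> A -> A -> A -> B -> A -> B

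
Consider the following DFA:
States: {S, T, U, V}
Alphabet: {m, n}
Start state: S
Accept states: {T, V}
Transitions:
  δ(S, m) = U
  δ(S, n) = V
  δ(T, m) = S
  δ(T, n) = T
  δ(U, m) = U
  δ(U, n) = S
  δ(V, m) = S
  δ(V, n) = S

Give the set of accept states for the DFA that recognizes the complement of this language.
Complement accept states = All states \ Original accept states
= {S, T, U, V} \ {T, V}
{S, U}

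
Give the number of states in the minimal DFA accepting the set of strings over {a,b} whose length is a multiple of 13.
By Myhill–Nerode, count the distinguishable equivalence classes: 13 classes — one per residue of the length mod 13; class i is distinguished from class j by any string of length (13 − i) mod 13.
13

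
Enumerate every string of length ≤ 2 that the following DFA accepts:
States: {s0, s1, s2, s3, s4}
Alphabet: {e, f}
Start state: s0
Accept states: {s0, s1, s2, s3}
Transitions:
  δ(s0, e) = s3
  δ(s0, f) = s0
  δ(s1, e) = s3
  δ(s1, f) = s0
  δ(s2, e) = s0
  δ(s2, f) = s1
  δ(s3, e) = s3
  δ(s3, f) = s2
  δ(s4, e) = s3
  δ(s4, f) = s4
ε, e, f, ee, ef, fe, ff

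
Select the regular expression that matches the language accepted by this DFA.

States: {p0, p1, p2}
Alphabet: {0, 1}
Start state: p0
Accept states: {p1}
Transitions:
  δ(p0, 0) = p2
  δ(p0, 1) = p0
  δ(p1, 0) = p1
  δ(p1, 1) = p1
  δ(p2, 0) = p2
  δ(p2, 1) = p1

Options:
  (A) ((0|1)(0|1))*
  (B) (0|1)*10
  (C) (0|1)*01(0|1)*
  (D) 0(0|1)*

Check each option against the DFA on short strings; one disagreement eliminates an option:
  (A) ((0|1)(0|1))*: on ε the DFA stays in p0 and rejects (p0 ∉ Accept), but the regex matches it → eliminate
  (B) (0|1)*10: on '01' the DFA goes p0 → p2 → p1 and accepts (p1 ∈ Accept), but the regex does not match it → eliminate
  (C) (0|1)*01(0|1)*: agrees with the DFA on every string of length ≤ 6
  (D) 0(0|1)*: on '0' the DFA goes p0 → p2 and rejects (p2 ∉ Accept), but the regex matches it → eliminate
Only (C) is consistent with the DFA.
(C) (0|1)*01(0|1)*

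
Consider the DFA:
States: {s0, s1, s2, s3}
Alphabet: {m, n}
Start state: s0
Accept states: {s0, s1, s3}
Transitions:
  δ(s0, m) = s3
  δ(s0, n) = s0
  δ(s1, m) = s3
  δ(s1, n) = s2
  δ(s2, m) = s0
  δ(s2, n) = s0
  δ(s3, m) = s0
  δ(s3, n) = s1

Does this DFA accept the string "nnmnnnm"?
Processing string "nnmnnnm":
  s0 --n--> s0
  s0 --n--> s0
  s0 --m--> s3
  s3 --n--> s1
  s1 --n--> s2
  s2 --n--> s0
  s0 --m--> s3
Final state: s3
Accept states: {s0, s1, s3}
Yes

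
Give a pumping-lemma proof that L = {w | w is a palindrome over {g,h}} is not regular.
Assume L is regular with pumping length p. Idea: pumping the leading g-block breaks the symmetry.
Choose s = g^p h g^p (a palindrome of length 2p+1 ≥ p). By the pumping lemma, s = xyz with |xy| ≤ p, |y| > 0, so y = g^k with k > 0 (xy lies entirely in the first g^p). Then xy²z = g^(p+k) h g^p, which is not a palindrome since p+k ≠ p.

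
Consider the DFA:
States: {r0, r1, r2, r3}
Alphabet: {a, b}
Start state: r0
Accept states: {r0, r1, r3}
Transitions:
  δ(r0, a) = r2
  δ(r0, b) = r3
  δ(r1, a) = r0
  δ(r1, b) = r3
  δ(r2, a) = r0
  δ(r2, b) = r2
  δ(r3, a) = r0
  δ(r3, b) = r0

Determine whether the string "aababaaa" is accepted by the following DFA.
Processing string "aababaaa":
  r0 --a--> r2
  r2 --a--> r0
  r0 --b--> r3
  r3 --a--> r0
  r0 --b--> r3
  r3 --a--> r0
  r0 --a--> r2
  r2 --a--> r0
Final state: r0
Accept states: {r0, r1, r3}
Yes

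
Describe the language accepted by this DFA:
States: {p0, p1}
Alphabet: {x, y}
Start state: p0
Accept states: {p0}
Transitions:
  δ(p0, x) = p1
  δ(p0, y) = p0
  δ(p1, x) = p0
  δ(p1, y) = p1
Testing a few strings:
  'yxy' → reject
  'yy' → accept
  'xx' → accept
  'yxx' → accept
State roles: p0=even number of x's so far; p1=odd number of x's so far
All strings over {x,y} with an even number of x's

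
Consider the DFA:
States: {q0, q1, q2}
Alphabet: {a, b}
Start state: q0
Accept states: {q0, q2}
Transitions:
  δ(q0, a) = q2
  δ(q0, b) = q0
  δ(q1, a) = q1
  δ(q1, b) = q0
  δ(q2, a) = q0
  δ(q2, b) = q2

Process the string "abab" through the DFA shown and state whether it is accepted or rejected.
Processing string "abab":
  q0 --a--> q2
  q2 --b--> q2
  q2 --a--> q0
  q0 --b--> q0
Final state: q0
Accept states: {q0, q2}
Yes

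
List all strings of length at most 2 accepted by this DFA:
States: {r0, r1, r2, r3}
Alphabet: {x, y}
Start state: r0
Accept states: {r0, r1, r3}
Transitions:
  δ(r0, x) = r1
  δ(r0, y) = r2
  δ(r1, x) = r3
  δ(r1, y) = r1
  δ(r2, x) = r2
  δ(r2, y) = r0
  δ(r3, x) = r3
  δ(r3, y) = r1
ε, x, xx, xy, yy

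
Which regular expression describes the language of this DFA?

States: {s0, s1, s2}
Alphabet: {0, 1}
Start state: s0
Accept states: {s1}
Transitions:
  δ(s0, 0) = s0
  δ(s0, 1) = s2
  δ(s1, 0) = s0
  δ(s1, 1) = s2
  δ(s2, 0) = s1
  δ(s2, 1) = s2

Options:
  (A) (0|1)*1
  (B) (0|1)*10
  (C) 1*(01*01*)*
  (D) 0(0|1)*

Check each option against the DFA on short strings; one disagreement eliminates an option:
  (A) (0|1)*1: on '1' the DFA goes s0 → s2 and rejects (s2 ∉ Accept), but the regex matches it → eliminate
  (B) (0|1)*10: agrees with the DFA on every string of length ≤ 6
  (C) 1*(01*01*)*: on ε the DFA stays in s0 and rejects (s0 ∉ Accept), but the regex matches it → eliminate
  (D) 0(0|1)*: on '0' the DFA goes s0 → s0 and rejects (s0 ∉ Accept), but the regex matches it → eliminate
Only (B) is consistent with the DFA.
(B) (0|1)*10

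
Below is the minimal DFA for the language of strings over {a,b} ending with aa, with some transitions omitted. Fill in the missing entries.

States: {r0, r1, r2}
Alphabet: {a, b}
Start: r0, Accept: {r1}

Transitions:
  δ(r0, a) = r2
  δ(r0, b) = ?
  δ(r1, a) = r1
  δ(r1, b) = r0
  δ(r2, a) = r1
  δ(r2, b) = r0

From the language and accept set, identify what each state tracks — r0: last symbol not a; r1: two trailing a's; r2: one trailing a.
Each missing δ(q, a) is the state matching the new tracked value after reading a.
δ(r0, b) = r0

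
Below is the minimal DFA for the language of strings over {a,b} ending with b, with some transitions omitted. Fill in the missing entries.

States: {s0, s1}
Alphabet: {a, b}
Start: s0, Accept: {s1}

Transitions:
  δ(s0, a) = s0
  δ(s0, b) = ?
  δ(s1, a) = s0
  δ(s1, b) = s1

From the language and accept set, identify what each state tracks — s0: last symbol not b; s1: last symbol is b.
Each missing δ(q, a) is the state matching the new tracked value after reading a.
δ(s0, b) = s1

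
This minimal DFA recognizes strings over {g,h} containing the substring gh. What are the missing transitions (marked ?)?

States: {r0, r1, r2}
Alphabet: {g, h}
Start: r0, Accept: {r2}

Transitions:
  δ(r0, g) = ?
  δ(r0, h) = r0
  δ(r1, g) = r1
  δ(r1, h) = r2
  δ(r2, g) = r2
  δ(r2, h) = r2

From the language and accept set, identify what each state tracks — r0: no g seen yet; r1: seen a g, waiting for h; r2: substring gh seen.
Each missing δ(q, a) is the state matching the new tracked value after reading a.
δ(r0, g) = r1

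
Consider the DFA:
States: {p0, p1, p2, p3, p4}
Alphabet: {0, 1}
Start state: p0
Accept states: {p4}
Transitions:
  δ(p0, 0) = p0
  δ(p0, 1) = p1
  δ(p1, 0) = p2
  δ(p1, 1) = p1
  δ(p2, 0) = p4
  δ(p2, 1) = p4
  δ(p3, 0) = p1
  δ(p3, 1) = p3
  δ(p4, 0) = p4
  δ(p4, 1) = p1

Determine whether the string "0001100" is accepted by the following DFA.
Processing string "0001100":
  p0 --0--> p0
  p0 --0--> p0
  p0 --0--> p0
  p0 --1--> p1
  p1 --1--> p1
  p1 --0--> p2
  p2 --0--> p4
Final state: p4
Accept states: {p4}
Yes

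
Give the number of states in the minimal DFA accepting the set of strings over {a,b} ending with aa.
By Myhill–Nerode, count the distinguishable equivalence classes: three classes — 0, 1, or ≥2 trailing a's.
3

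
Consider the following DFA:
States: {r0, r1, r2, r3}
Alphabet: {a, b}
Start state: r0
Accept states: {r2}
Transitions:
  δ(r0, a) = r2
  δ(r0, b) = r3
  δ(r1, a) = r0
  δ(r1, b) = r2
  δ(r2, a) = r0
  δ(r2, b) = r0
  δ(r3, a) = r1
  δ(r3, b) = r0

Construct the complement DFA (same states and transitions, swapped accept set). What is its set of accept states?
Complement accept states = All states \ Original accept states
= {r0, r1, r2, r3} \ {r2}
{r0, r1, r3}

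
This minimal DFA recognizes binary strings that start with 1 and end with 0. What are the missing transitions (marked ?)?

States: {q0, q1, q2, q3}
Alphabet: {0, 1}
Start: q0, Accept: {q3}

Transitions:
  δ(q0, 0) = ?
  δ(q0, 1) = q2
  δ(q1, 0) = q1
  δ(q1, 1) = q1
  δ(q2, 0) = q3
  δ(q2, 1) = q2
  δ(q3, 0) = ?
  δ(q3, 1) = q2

From the language and accept set, identify what each state tracks — q0: no input read; q1: started with 0 (dead); q2: started with 1, last symbol 1; q3: started with 1, last symbol 0.
Each missing δ(q, a) is the state matching the new tracked value after reading a.
δ(q0, 0) = q1; δ(q3, 0) = q3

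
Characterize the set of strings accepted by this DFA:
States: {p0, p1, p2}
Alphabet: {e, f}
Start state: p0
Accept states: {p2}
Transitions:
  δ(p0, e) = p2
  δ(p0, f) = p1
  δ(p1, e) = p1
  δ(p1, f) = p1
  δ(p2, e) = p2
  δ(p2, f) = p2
Testing a few strings:
  'e' → accept
  'fe' → reject
  'ff' → reject
  'f' → reject
State roles: p0=no input read; p1=started with f (dead); p2=started with e
All strings over {e,f} starting with e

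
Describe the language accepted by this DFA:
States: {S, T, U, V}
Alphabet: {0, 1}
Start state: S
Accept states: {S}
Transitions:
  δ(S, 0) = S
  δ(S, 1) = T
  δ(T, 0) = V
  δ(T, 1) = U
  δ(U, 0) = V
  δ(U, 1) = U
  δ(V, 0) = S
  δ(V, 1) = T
Testing a few strings:
  '1101' → reject
  '0110' → reject
  '01' → reject
  '001' → reject
State roles: S=value ≡ 0 (mod 4); T=value ≡ 1 (mod 4); U=value ≡ 3 (mod 4); V=value ≡ 2 (mod 4)
All binary strings representing a multiple of 4 (read in base 2; leading zeros allowed and ε counts as 0)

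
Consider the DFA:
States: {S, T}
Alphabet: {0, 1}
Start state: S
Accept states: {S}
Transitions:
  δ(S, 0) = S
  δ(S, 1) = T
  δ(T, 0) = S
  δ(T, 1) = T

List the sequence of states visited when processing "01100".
read '0': S → S
  read '1': S → T
  read '1': T → T
  read '0': T → S
  read '0': S → S
S -> S -> T -> T -> S -> S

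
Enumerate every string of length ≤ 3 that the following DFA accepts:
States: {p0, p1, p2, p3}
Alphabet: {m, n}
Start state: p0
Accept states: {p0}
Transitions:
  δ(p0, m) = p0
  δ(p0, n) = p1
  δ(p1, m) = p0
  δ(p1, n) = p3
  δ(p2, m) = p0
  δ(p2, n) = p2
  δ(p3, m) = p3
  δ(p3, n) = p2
ε, m, mm, nm, mmm, mnm, nmm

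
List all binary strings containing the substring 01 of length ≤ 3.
01, 001, 010, 011, 101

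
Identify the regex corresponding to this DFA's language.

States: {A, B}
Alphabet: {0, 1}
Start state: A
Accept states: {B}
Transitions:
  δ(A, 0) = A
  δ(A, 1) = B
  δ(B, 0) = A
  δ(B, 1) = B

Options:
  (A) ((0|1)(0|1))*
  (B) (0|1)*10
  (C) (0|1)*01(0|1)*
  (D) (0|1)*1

Check each option against the DFA on short strings; one disagreement eliminates an option:
  (A) ((0|1)(0|1))*: on ε the DFA stays in A and rejects (A ∉ Accept), but the regex matches it → eliminate
  (B) (0|1)*10: on '1' the DFA goes A → B and accepts (B ∈ Accept), but the regex does not match it → eliminate
  (C) (0|1)*01(0|1)*: on '1' the DFA goes A → B and accepts (B ∈ Accept), but the regex does not match it → eliminate
  (D) (0|1)*1: agrees with the DFA on every string of length ≤ 6
Only (D) is consistent with the DFA.
(D) (0|1)*1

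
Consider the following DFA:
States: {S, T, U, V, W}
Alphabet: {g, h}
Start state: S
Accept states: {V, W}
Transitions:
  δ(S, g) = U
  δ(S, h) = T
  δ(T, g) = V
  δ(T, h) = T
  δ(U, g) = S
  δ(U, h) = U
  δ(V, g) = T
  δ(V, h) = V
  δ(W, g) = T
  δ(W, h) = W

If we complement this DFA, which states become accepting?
Complement accept states = All states \ Original accept states
= {S, T, U, V, W} \ {V, W}
{S, T, U}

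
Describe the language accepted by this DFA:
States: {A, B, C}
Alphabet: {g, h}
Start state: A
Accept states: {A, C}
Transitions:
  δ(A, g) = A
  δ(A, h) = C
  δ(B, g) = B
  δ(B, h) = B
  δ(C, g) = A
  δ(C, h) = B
Testing a few strings:
  'h' → accept
  'ghh' → reject
  'gghg' → accept
  'gg' → accept
State roles: A=last symbol not h (ok); B=saw hh (dead); C=last symbol h (ok)
All strings over {g,h} with no two consecutive h's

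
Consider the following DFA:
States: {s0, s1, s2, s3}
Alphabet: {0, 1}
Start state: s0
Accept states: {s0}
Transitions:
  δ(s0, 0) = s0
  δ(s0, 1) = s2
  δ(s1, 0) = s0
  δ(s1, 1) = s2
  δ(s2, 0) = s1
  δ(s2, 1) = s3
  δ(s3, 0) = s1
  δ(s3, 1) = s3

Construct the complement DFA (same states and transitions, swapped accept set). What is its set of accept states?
Complement accept states = All states \ Original accept states
= {s0, s1, s2, s3} \ {s0}
{s1, s2, s3}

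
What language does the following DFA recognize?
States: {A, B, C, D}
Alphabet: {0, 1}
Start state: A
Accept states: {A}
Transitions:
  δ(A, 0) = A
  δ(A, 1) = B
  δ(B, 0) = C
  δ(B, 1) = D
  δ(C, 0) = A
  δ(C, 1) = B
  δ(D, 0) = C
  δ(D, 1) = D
Testing a few strings:
  '110' → reject
  '101' → reject
  '11' → reject
  '000' → accept
State roles: A=value ≡ 0 (mod 4); B=value ≡ 1 (mod 4); C=value ≡ 2 (mod 4); D=value ≡ 3 (mod 4)
All binary strings representing a multiple of 4 (read in base 2; leading zeros allowed and ε counts as 0)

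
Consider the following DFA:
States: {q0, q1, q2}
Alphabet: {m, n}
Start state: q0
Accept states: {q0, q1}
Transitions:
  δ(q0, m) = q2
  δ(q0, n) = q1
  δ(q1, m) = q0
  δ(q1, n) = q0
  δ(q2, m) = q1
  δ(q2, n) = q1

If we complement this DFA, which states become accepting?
Complement accept states = All states \ Original accept states
= {q0, q1, q2} \ {q0, q1}
{q2}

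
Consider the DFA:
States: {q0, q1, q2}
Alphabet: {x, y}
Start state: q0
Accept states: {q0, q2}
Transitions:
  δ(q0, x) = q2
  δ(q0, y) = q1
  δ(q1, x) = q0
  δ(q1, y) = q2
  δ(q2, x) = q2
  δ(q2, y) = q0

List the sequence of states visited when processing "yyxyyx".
read 'y': q0 → q1
  read 'y': q1 → q2
  read 'x': q2 → q2
  read 'y': q2 → q0
  read 'y': q0 → q1
  read 'x': q1 → q0
q0 -> q1 -> q2 -> q2 -> q0 -> q1 -> q0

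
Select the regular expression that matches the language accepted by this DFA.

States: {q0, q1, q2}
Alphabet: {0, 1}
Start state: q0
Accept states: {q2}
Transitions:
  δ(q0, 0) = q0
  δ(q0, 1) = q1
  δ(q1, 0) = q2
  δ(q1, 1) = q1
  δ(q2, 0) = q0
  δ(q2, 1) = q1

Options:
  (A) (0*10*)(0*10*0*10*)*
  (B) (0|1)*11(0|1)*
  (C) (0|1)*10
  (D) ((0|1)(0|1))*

Check each option against the DFA on short strings; one disagreement eliminates an option:
  (A) (0*10*)(0*10*0*10*)*: on '1' the DFA goes q0 → q1 and rejects (q1 ∉ Accept), but the regex matches it → eliminate
  (B) (0|1)*11(0|1)*: on '10' the DFA goes q0 → q1 → q2 and accepts (q2 ∈ Accept), but the regex does not match it → eliminate
  (C) (0|1)*10: agrees with the DFA on every string of length ≤ 6
  (D) ((0|1)(0|1))*: on ε the DFA stays in q0 and rejects (q0 ∉ Accept), but the regex matches it → eliminate
Only (C) is consistent with the DFA.
(C) (0|1)*10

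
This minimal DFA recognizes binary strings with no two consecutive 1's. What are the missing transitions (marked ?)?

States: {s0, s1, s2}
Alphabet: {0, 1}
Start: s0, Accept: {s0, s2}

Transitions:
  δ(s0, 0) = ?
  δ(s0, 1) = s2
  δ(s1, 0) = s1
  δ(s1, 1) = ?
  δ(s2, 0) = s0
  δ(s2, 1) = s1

From the language and accept set, identify what each state tracks — s0: last symbol not 1 (ok); s1: saw 11 (dead); s2: last symbol 1 (ok).
Each missing δ(q, a) is the state matching the new tracked value after reading a.
δ(s0, 0) = s0; δ(s1, 1) = s1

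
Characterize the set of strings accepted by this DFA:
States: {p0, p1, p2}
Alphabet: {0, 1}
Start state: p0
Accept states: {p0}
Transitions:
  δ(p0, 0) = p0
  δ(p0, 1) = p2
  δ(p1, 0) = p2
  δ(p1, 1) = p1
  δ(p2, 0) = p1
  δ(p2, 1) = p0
Testing a few strings:
  '10' → reject
  '010' → reject
  '011' → accept
  '110' → accept
State roles: p0=value ≡ 0 (mod 3); p1=value ≡ 2 (mod 3); p2=value ≡ 1 (mod 3)
All binary strings representing a multiple of 3 (read in base 2; leading zeros allowed and ε counts as 0)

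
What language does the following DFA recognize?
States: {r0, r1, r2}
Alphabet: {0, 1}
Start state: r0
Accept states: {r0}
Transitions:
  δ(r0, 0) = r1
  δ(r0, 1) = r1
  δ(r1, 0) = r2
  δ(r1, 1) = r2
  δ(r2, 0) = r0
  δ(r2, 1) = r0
Testing a few strings:
  '001' → accept
  '0010' → reject
  '101' → accept
  '00' → reject
State roles: r0=length ≡ 0 (mod 3); r1=length ≡ 1 (mod 3); r2=length ≡ 2 (mod 3)
All binary strings whose length is a multiple of 3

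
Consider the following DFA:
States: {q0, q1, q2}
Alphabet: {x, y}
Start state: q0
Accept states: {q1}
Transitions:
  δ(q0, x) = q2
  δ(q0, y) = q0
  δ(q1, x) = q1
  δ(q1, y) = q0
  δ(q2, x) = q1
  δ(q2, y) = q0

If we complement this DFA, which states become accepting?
Complement accept states = All states \ Original accept states
= {q0, q1, q2} \ {q1}
{q0, q2}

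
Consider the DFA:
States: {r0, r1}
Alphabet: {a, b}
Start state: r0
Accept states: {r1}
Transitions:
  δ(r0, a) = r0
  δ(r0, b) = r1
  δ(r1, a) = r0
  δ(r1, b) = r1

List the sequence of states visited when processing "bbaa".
read 'b': r0 → r1
  read 'b': r1 → r1
  read 'a': r1 → r0
  read 'a': r0 → r0
r0 -> r1 -> r1 -> r0 -> r0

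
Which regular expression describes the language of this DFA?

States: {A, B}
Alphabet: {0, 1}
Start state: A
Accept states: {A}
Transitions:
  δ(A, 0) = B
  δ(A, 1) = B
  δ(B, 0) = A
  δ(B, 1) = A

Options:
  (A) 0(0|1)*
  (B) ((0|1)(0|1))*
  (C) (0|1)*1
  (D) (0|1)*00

Check each option against the DFA on short strings; one disagreement eliminates an option:
  (A) 0(0|1)*: on ε the DFA stays in A and accepts (A ∈ Accept), but the regex does not match it → eliminate
  (B) ((0|1)(0|1))*: agrees with the DFA on every string of length ≤ 6
  (C) (0|1)*1: on ε the DFA stays in A and accepts (A ∈ Accept), but the regex does not match it → eliminate
  (D) (0|1)*00: on ε the DFA stays in A and accepts (A ∈ Accept), but the regex does not match it → eliminate
Only (B) is consistent with the DFA.
(B) ((0|1)(0|1))*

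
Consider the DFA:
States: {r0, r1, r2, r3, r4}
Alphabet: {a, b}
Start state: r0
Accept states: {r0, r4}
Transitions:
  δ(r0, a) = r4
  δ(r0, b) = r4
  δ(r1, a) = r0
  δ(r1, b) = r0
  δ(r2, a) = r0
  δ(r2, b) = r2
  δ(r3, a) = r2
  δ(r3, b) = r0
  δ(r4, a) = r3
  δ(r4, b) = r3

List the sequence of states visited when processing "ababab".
read 'a': r0 → r4
  read 'b': r4 → r3
  read 'a': r3 → r2
  read 'b': r2 → r2
  read 'a': r2 → r0
  read 'b': r0 → r4
r0 -> r4 -> r3 -> r2 -> r2 -> r0 -> r4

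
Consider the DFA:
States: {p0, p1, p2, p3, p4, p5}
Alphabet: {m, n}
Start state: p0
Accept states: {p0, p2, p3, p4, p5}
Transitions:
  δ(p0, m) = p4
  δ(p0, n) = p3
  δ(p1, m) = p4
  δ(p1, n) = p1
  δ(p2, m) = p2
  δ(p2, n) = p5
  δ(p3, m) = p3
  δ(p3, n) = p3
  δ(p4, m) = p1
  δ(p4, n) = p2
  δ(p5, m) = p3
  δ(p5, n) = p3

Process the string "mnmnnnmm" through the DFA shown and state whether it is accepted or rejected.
Processing string "mnmnnnmm":
  p0 --m--> p4
  p4 --n--> p2
  p2 --m--> p2
  p2 --n--> p5
  p5 --n--> p3
  p3 --n--> p3
  p3 --m--> p3
  p3 --m--> p3
Final state: p3
Accept states: {p0, p2, p3, p4, p5}
Yes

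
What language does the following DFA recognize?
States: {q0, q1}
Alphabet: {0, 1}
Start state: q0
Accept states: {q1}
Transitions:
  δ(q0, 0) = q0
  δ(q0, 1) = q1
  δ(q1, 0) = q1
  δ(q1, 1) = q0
Testing a few strings:
  '0' → reject
  '01' → accept
  '1' → accept
  '10' → accept
State roles: q0=even number of 1's so far; q1=odd number of 1's so far
All binary strings with an odd number of 1's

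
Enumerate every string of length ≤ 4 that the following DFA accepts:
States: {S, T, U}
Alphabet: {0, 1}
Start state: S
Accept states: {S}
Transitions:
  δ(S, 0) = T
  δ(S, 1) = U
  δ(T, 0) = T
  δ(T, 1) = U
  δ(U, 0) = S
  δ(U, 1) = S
ε, 10, 11, 010, 011, 0010, 0011, 1010, 1011, 1110, 1111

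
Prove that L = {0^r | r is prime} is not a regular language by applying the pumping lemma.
Assume L is regular with pumping length p. Idea: pumping by a suitable count produces a composite length.
Let q be a prime with q ≥ p and choose s = 0^q ∈ L. By the pumping lemma, s = xyz with |xy| ≤ p, |y| = k ≥ 1. Take i = q+1: |xy^(q+1)z| = q + q·k = q(1+k). Since q ≥ 2 and 1+k ≥ 2, q(1+k) is composite, so xy^(q+1)z ∉ L.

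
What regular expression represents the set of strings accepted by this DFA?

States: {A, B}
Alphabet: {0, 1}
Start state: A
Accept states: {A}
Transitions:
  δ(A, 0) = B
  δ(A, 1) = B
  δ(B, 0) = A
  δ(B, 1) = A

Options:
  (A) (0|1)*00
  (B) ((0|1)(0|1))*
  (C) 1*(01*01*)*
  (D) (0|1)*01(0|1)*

Check each option against the DFA on short strings; one disagreement eliminates an option:
  (A) (0|1)*00: on ε the DFA stays in A and accepts (A ∈ Accept), but the regex does not match it → eliminate
  (B) ((0|1)(0|1))*: agrees with the DFA on every string of length ≤ 6
  (C) 1*(01*01*)*: on '1' the DFA goes A → B and rejects (B ∉ Accept), but the regex matches it → eliminate
  (D) (0|1)*01(0|1)*: on ε the DFA stays in A and accepts (A ∈ Accept), but the regex does not match it → eliminate
Only (B) is consistent with the DFA.
(B) ((0|1)(0|1))*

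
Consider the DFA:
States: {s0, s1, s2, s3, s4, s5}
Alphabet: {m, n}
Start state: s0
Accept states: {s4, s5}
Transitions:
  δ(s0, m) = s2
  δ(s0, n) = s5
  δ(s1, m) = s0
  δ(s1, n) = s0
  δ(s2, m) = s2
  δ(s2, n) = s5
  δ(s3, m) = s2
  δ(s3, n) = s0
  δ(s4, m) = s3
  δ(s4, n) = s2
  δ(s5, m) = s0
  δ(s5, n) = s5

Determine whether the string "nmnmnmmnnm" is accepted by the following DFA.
Processing string "nmnmnmmnnm":
  s0 --n--> s5
  s5 --m--> s0
  s0 --n--> s5
  s5 --m--> s0
  s0 --n--> s5
  s5 --m--> s0
  s0 --m--> s2
  s2 --n--> s5
  s5 --n--> s5
  s5 --m--> s0
Final state: s0
Accept states: {s4, s5}
No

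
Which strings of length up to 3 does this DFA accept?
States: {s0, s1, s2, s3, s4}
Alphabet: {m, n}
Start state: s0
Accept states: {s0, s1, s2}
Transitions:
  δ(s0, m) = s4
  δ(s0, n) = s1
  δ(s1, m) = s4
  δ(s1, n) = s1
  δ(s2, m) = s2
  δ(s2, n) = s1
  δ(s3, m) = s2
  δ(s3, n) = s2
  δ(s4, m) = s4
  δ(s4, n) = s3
ε, n, nn, mnm, mnn, nnn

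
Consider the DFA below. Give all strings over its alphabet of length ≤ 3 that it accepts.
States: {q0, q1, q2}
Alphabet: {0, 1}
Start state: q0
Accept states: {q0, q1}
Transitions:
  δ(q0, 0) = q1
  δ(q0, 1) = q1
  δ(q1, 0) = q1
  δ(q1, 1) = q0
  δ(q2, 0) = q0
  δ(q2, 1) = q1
ε, 0, 1, 00, 01, 10, 11, 000, 001, 010, 011, 100, 101, 110, 111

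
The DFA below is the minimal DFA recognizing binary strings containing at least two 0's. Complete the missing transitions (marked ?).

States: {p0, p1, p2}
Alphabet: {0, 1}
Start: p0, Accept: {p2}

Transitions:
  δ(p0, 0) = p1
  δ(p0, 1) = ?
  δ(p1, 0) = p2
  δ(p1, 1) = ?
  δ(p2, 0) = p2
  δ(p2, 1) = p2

From the language and accept set, identify what each state tracks — p0: zero 0's seen; p1: one 0 seen; p2: ≥ two 0's seen.
Each missing δ(q, a) is the state matching the new tracked value after reading a.
δ(p0, 1) = p0; δ(p1, 1) = p1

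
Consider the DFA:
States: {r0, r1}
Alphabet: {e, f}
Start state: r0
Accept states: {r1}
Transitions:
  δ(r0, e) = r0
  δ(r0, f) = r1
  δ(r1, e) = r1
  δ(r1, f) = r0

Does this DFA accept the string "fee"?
Processing string "fee":
  r0 --f--> r1
  r1 --e--> r1
  r1 --e--> r1
Final state: r1
Accept states: {r1}
Yes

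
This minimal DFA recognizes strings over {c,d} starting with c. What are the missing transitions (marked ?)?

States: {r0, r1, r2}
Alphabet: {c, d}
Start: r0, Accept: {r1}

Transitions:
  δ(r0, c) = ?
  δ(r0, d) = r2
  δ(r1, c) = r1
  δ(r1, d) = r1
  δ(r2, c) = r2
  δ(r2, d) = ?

From the language and accept set, identify what each state tracks — r0: no input read; r1: started with c; r2: started with d (dead).
Each missing δ(q, a) is the state matching the new tracked value after reading a.
δ(r0, c) = r1; δ(r2, d) = r2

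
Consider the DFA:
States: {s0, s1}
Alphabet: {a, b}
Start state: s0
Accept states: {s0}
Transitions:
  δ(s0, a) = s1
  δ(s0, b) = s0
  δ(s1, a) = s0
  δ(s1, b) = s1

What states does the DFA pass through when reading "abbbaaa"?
read 'a': s0 → s1
  read 'b': s1 → s1
  read 'b': s1 → s1
  read 'b': s1 → s1
  read 'a': s1 → s0
  read 'a': s0 → s1
  read 'a': s1 → s0
s0 -> s1 -> s1 -> s1 -> s1 -> s0 -> s1 -> s0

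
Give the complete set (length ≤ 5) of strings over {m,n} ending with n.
n, mn, nn, mmn, mnn, nmn, nnn, mmmn, mmnn, mnmn, mnnn, nmmn, nmnn, nnmn, nnnn, mmmmn, mmmnn, mmnmn, mmnnn, mnmmn, mnmnn, mnnmn, mnnnn, nmmmn, nmmnn, nmnmn, nmnnn, nnmmn, nnmnn, nnnmn, nnnnn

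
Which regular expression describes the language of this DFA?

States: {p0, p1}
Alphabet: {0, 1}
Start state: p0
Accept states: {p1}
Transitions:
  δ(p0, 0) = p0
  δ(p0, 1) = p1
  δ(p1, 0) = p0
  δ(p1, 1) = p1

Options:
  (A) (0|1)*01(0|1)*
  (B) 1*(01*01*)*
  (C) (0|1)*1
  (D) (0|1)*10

Check each option against the DFA on short strings; one disagreement eliminates an option:
  (A) (0|1)*01(0|1)*: on '1' the DFA goes p0 → p1 and accepts (p1 ∈ Accept), but the regex does not match it → eliminate
  (B) 1*(01*01*)*: on ε the DFA stays in p0 and rejects (p0 ∉ Accept), but the regex matches it → eliminate
  (C) (0|1)*1: agrees with the DFA on every string of length ≤ 6
  (D) (0|1)*10: on '1' the DFA goes p0 → p1 and accepts (p1 ∈ Accept), but the regex does not match it → eliminate
Only (C) is consistent with the DFA.
(C) (0|1)*1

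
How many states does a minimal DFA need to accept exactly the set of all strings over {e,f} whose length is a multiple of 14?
By Myhill–Nerode, count the distinguishable equivalence classes: 14 classes — one per residue of the length mod 14; class i is distinguished from class j by any string of length (14 − i) mod 14.
14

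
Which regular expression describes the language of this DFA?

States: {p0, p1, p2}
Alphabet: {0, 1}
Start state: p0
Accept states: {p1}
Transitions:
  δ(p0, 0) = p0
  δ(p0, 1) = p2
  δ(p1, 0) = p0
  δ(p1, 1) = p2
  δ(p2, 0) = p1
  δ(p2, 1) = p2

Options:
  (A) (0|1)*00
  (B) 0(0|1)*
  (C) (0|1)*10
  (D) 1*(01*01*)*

Check each option against the DFA on short strings; one disagreement eliminates an option:
  (A) (0|1)*00: on '00' the DFA goes p0 → p0 → p0 and rejects (p0 ∉ Accept), but the regex matches it → eliminate
  (B) 0(0|1)*: on '0' the DFA goes p0 → p0 and rejects (p0 ∉ Accept), but the regex matches it → eliminate
  (C) (0|1)*10: agrees with the DFA on every string of length ≤ 6
  (D) 1*(01*01*)*: on ε the DFA stays in p0 and rejects (p0 ∉ Accept), but the regex matches it → eliminate
Only (C) is consistent with the DFA.
(C) (0|1)*10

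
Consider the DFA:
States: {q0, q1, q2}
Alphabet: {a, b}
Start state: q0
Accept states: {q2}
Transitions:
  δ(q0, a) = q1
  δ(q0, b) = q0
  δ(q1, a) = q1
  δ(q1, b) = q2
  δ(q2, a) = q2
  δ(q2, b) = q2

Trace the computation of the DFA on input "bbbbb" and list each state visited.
read 'b': q0 → q0
  read 'b': q0 → q0
  read 'b': q0 → q0
  read 'b': q0 → q0
  read 'b': q0 → q0
q0 -> q0 -> q0 -> q0 -> q0 -> q0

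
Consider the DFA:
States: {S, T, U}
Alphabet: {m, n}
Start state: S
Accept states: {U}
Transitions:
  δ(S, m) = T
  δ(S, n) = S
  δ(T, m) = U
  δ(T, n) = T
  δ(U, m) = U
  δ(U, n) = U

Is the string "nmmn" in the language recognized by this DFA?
Processing string "nmmn":
  S --n--> S
  S --m--> T
  T --m--> U
  U --n--> U
Final state: U
Accept states: {U}
Yes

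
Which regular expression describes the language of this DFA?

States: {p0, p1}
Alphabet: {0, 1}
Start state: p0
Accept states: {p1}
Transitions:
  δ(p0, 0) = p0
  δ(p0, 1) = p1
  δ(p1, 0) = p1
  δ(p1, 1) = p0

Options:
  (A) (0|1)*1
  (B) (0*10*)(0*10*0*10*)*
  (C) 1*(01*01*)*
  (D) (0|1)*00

Check each option against the DFA on short strings; one disagreement eliminates an option:
  (A) (0|1)*1: on '10' the DFA goes p0 → p1 → p1 and accepts (p1 ∈ Accept), but the regex does not match it → eliminate
  (B) (0*10*)(0*10*0*10*)*: agrees with the DFA on every string of length ≤ 6
  (C) 1*(01*01*)*: on ε the DFA stays in p0 and rejects (p0 ∉ Accept), but the regex matches it → eliminate
  (D) (0|1)*00: on '1' the DFA goes p0 → p1 and accepts (p1 ∈ Accept), but the regex does not match it → eliminate
Only (B) is consistent with the DFA.
(B) (0*10*)(0*10*0*10*)*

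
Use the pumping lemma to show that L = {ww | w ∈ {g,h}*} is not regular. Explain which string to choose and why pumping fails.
Assume L is regular with pumping length p. Idea: pumping the leading g-block breaks the equality of the two halves.
Choose s = g^p h g^p h ∈ L (with w = g^p h). |s| = 2p+2 ≥ p. By the pumping lemma, s = xyz with |xy| ≤ p, |y| > 0, so y = g^k with k ≥ 1, in the first g-block. Then xy²z = g^(p+k) h g^p h, of length 2p+2+k. If k is odd this length is odd, so it cannot be of the form ww. If k is even, each half has length p+1+k/2 ≤ p+k, so the first half lies entirely inside the leading g-block and contains no h, while the second half ends in h; the halves differ. Either way xy²z ∉ L.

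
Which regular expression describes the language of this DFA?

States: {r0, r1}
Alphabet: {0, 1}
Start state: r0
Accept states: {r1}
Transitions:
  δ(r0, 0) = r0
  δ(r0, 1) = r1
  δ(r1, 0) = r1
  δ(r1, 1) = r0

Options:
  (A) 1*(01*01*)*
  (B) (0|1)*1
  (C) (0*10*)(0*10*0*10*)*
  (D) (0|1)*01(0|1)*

Check each option against the DFA on short strings; one disagreement eliminates an option:
  (A) 1*(01*01*)*: on ε the DFA stays in r0 and rejects (r0 ∉ Accept), but the regex matches it → eliminate
  (B) (0|1)*1: on '10' the DFA goes r0 → r1 → r1 and accepts (r1 ∈ Accept), but the regex does not match it → eliminate
  (C) (0*10*)(0*10*0*10*)*: agrees with the DFA on every string of length ≤ 6
  (D) (0|1)*01(0|1)*: on '1' the DFA goes r0 → r1 and accepts (r1 ∈ Accept), but the regex does not match it → eliminate
Only (C) is consistent with the DFA.
(C) (0*10*)(0*10*0*10*)*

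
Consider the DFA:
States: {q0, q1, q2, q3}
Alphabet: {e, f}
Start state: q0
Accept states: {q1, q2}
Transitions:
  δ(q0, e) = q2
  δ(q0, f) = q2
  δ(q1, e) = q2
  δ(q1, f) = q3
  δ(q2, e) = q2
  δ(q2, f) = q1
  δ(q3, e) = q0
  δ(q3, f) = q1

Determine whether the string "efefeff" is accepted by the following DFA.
Processing string "efefeff":
  q0 --e--> q2
  q2 --f--> q1
  q1 --e--> q2
  q2 --f--> q1
  q1 --e--> q2
  q2 --f--> q1
  q1 --f--> q3
Final state: q3
Accept states: {q1, q2}
No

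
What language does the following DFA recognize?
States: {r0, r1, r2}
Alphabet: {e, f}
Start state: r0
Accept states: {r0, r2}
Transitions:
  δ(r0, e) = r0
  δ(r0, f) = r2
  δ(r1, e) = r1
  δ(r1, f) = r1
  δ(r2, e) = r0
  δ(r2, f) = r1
Testing a few strings:
  'fe' → accept
  'fef' → accept
  'eefe' → accept
  'fee' → accept
State roles: r0=last symbol not f (ok); r1=saw ff (dead); r2=last symbol f (ok)
All strings over {e,f} with no two consecutive f's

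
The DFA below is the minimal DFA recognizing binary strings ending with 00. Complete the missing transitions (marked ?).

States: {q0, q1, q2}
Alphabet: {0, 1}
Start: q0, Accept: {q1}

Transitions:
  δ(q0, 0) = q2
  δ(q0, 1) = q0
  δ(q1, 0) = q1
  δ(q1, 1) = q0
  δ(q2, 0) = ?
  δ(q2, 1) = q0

From the language and accept set, identify what each state tracks — q0: last symbol not 0; q1: two trailing 0's; q2: one trailing 0.
Each missing δ(q, a) is the state matching the new tracked value after reading a.
δ(q2, 0) = q1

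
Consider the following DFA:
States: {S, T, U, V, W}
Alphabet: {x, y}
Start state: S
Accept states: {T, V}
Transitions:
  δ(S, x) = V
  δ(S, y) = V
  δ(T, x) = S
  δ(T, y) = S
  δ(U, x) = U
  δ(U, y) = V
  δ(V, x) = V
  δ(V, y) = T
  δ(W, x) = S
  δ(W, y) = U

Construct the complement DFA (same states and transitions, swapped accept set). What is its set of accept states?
Complement accept states = All states \ Original accept states
= {S, T, U, V, W} \ {T, V}
{S, U, W}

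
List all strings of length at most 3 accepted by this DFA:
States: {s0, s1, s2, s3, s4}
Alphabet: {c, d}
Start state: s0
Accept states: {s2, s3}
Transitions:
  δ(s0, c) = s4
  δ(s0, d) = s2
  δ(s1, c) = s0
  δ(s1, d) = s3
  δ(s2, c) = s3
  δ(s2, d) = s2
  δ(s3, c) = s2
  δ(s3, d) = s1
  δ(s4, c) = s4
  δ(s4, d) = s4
d, dc, dd, dcc, ddc, ddd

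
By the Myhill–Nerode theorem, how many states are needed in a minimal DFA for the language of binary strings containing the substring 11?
By Myhill–Nerode, count the distinguishable equivalence classes: 3 classes — one per longest suffix of the input that is a prefix of '11' (lengths 0 through 1), plus an absorbing 'already seen 11' class.
3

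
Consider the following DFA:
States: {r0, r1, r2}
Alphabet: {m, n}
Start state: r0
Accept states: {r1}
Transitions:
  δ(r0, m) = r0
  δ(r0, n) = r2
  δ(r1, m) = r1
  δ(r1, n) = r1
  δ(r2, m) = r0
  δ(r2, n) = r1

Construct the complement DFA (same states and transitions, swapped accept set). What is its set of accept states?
Complement accept states = All states \ Original accept states
= {r0, r1, r2} \ {r1}
{r0, r2}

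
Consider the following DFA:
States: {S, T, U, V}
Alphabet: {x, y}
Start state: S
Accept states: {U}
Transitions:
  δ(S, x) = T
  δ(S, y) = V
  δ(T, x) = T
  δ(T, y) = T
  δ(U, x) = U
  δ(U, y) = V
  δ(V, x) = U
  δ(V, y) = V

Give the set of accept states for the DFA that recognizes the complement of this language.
Complement accept states = All states \ Original accept states
= {S, T, U, V} \ {U}
{S, T, V}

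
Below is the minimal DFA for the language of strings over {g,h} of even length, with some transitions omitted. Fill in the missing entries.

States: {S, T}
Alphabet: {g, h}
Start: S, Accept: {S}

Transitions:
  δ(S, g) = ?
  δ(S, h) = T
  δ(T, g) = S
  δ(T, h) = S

From the language and accept set, identify what each state tracks — S: even length so far; T: odd length so far.
Each missing δ(q, a) is the state matching the new tracked value after reading a.
δ(S, g) = T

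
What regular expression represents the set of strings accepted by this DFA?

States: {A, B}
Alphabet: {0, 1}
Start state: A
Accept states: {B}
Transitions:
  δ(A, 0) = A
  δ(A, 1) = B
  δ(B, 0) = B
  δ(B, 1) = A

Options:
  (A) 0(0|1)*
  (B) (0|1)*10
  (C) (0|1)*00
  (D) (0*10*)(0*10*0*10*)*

Check each option against the DFA on short strings; one disagreement eliminates an option:
  (A) 0(0|1)*: on '0' the DFA goes A → A and rejects (A ∉ Accept), but the regex matches it → eliminate
  (B) (0|1)*10: on '1' the DFA goes A → B and accepts (B ∈ Accept), but the regex does not match it → eliminate
  (C) (0|1)*00: on '1' the DFA goes A → B and accepts (B ∈ Accept), but the regex does not match it → eliminate
  (D) (0*10*)(0*10*0*10*)*: agrees with the DFA on every string of length ≤ 6
Only (D) is consistent with the DFA.
(D) (0*10*)(0*10*0*10*)*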